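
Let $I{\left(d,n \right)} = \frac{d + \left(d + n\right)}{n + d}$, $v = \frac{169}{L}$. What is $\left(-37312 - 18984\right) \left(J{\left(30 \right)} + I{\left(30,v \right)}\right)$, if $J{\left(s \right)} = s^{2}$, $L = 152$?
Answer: $- \frac{240124339144}{4729} \approx -5.0777 \cdot 10^{7}$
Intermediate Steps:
$v = \frac{169}{152} \approx 1.1118$
$I{\left(d,n \right)} = \frac{n + 2 d}{d + n}$
$\left(-37312 - 18984\right) \left(J{\left(30 \right)} + I{\left(30,v \right)}\right) = \left(-37312 - 18984\right) \left(30^{2} + \frac{\frac{169}{152} + 2 \cdot 30}{30 + \frac{169}{152}}\right) = - 56296 \left(900 + \frac{\frac{169}{152} + 60}{\frac{4729}{152}}\right) = - 56296 \left(900 + \frac{152}{4729} \cdot \frac{9289}{152}\right) = - 56296 \left(900 + \frac{9289}{4729}\right) = \left(-56296\right) \frac{4265389}{4729} = - \frac{240124339144}{4729}$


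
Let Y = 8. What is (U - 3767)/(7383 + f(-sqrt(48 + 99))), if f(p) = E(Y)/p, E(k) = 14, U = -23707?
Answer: -608521626/163526063 - 54948*sqrt(3)/163526063 ≈ -3.7218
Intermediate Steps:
f(p) = 14/p
(U - 3767)/(7383 + f(-sqrt(48 + 99))) = (-23707 - 3767)/(7383 + 14/((-sqrt(48 + 99)))) = -27474/(7383 + 14/((-sqrt(147)))) = -27474/(7383 + 14/((-7*sqrt(3)))) = -27474/(7383 + 14*(-sqrt(3)/21)) = -27474/(7383 - 2*sqrt(3)/3)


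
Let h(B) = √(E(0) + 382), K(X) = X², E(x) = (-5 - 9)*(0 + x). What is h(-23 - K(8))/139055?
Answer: √382/139055 ≈ 0.00014055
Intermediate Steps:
E(x) = -14*x
h(B) = √382 (h(B) = √(-14*0 + 382) = √(0 + 382) = √382)
h(-23 - K(8))/139055 = √382/139055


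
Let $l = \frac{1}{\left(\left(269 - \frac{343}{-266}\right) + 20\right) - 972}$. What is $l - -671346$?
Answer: $\frac{17391218092}{25905} \approx 6.7135 \cdot 10^{5}$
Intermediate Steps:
$l = - \frac{38}{25905}$ ($l = \frac{1}{\left(\left(269 - - \frac{49}{38}\right) + 20\right) - 972} = \frac{1}{\left(\left(269 + \frac{49}{38}\right) + 20\right) - 972} = \frac{1}{\left(\frac{10271}{38} + 20\right) - 972} = \frac{1}{\frac{11031}{38} - 972} = \frac{1}{- \frac{25905}{38}} = - \frac{38}{25905} \approx -0.0014669$)
$l - -671346 = - \frac{38}{25905} - -671346 = - \frac{38}{25905} + 671346 = \frac{17391218092}{25905}$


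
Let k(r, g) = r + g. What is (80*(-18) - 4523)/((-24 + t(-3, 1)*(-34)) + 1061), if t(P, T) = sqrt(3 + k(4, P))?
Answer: -5963/969 ≈ -6.1538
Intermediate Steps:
k(r, g) = g + r
t(P, T) = sqrt(7 + P) (t(P, T) = sqrt(3 + (P + 4)) = sqrt(3 + (4 + P)) = sqrt(7 + P))
(80*(-18) - 4523)/((-24 + t(-3, 1)*(-34)) + 1061) = (80*(-18) - 4523)/((-24 + sqrt(7 - 3)*(-34)) + 1061) = (-1440 - 4523)/((-24 + sqrt(4)*(-34)) + 1061) = -5963/((-24 + 2*(-34)) + 1061) = -5963/((-24 - 68) + 1061) = -5963/(-92 + 1061) = -5963/969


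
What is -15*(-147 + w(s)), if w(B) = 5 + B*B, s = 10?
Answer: 630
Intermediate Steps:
w(B) = 5 + B²
-15*(-147 + w(s)) = -15*(-147 + (5 + 10²)) = -15*(-147 + (5 + 100)) = -15*(-147 + 105) = -15*(-42) = 630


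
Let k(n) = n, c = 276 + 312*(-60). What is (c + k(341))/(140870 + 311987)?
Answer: -18103/452857 ≈ -0.039975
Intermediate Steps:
c = -18444 (c = 276 - 18720 = -18444)
(c + k(341))/(140870 + 311987) = (-18444 + 341)/(140870 + 311987) = -18103/452857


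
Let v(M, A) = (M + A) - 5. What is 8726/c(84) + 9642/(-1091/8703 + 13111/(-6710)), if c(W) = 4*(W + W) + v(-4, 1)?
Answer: -186407842236311/40313313476 ≈ -4624.0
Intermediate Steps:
v(M, A) = -5 + A + M (v(M, A) = (A + M) - 5 = -5 + A + M)
c(W) = -8 + 8*W (c(W) = 4*(W + W) + (-5 + 1 - 4) = 4*(2*W) - 8 = 8*W - 8 = -8 + 8*W)
8726/c(84) + 9642/(-1091/8703 + 13111/(-6710)) = 8726/(-8 + 8*84) + 9642/(-1091/8703 + 13111/(-6710)) = 8726/(-8 + 672) + 9642/(-1091*1/8703 + 13111*(-1/6710)) = 8726/664 + 9642/(-1091/8703 - 13111/6710) = 8726*(1/664) + 9642/(-121425643/58397130) = 4363/332 + 9642*(-58397130/121425643) = 4363/332 - 563065127460/121425643 = -186407842236311/40313313476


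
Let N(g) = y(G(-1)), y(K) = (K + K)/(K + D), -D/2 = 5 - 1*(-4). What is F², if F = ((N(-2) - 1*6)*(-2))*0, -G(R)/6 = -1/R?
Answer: 0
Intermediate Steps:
D = -18 (D = -2*(5 - 1*(-4)) = -2*(5 + 4) = -2*9 = -18)
G(R) = 6/R (G(R) = -(-6)/R = 6/R)
y(K) = 2*K/(-18 + K) (y(K) = (K + K)/(K - 18) = (2*K)/(-18 + K) = 2*K/(-18 + K))
N(g) = ½ (N(g) = 2*(6/(-1))/(-18 + 6/(-1)) = 2*(6*(-1))/(-18 + 6*(-1)) = 2*(-6)/(-18 - 6) = 2*(-6)/(-24) = 2*(-6)*(-1/24) = ½)
F = 0 (F = ((½ - 1*6)*(-2))*0 = ((½ - 6)*(-2))*0 = -11/2*(-2)*0 = 11*0 = 0)
F² = 0² = 0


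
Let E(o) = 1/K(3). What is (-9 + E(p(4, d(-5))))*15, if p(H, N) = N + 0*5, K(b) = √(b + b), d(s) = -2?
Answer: -135 + 5*√6/2 ≈ -128.88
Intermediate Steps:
K(b) = √2*√b (K(b) = √(2*b) = √2*√b)
p(H, N) = N (p(H, N) = N + 0 = N)
E(o) = √6/6 (E(o) = 1/(√2*√3) = 1/(√6) = √6/6)
(-9 + E(p(4, d(-5))))*15 = (-9 + √6/6)*15 = -135 + 5*√6/2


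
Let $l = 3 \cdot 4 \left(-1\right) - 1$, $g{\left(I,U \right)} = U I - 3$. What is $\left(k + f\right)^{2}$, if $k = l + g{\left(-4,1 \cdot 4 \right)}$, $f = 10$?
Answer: $484$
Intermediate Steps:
$g{\left(I,U \right)} = -3 + I U$ ($g{\left(I,U \right)} = I U - 3 = -3 + I U$)
$l = -13$ ($l = 12 \left(-1\right) - 1 = -12 - 1 = -13$)
$k = -32$ ($k = -13 - \left(3 + 4 \cdot 1 \cdot 4\right) = -13 - 19 = -32$)
$\left(k + f\right)^{2} = \left(-32 + 10\right)^{2} = \left(-22\right)^{2} = 484$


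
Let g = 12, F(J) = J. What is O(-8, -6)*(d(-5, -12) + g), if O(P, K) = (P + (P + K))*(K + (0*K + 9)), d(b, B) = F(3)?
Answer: -990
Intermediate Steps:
d(b, B) = 3
O(P, K) = (9 + K)*(K + 2*P) (O(P, K) = (P + (K + P))*(K + (0 + 9)) = (K + 2*P)*(K + 9) = (K + 2*P)*(9 + K) = (9 + K)*(K + 2*P))
O(-8, -6)*(d(-5, -12) + g) = ((-6)**2 + 9*(-6) + 18*(-8) + 2*(-6)*(-8))*(3 + 12) = (36 - 54 - 144 + 96)*15 = -66*15 = -990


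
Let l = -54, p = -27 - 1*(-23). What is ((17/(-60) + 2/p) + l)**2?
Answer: 10804369/3600 ≈ 3001.2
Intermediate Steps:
p = -4 (p = -27 + 23 = -4)
((17/(-60) + 2/p) + l)**2 = ((17/(-60) + 2/(-4)) - 54)**2 = ((17*(-1/60) + 2*(-1/4)) - 54)**2 = ((-17/60 - 1/2) - 54)**2 = (-47/60 - 54)**2 = (-3287/60)**2 = 10804369/3600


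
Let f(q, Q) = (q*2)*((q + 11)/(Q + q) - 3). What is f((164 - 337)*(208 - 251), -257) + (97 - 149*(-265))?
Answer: 37278818/3591 ≈ 10381.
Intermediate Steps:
f(q, Q) = 2*q*(-3 + (11 + q)/(Q + q)) (f(q, Q) = (2*q)*((11 + q)/(Q + q) - 3) = (2*q)*(-3 + (11 + q)/(Q + q)) = 2*q*(-3 + (11 + q)/(Q + q)))
f((164 - 337)*(208 - 251), -257) + (97 - 149*(-265)) = 2*((164 - 337)*(208 - 251))*(11 - 3*(-257) - 2*(164 - 337)*(208 - 251))/(-257 + (164 - 337)*(208 - 251)) + (97 - 149*(-265)) = 2*(-173*(-43))*(11 + 771 - (-346)*(-43))/(-257 - 173*(-43)) + (97 + 39485) = 2*7439*(11 + 771 - 2*7439)/(-257 + 7439) + 39582 = 2*7439*(11 + 771 - 14878)/7182 + 39582 = 2*7439*(1/7182)*(-14096) + 39582 = -104860144/3591 + 39582 = 37278818/3591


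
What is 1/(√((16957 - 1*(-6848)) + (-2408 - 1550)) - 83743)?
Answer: -83743/7012870202 - √19847/7012870202 ≈ -1.1961e-5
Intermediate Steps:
1/(√((16957 - 1*(-6848)) + (-2408 - 1550)) - 83743) = 1/(√((16957 + 6848) - 3958) - 83743) = 1/(√(23805 - 3958) - 83743) = 1/(√19847 - 83743) = 1/(-83743 + √19847)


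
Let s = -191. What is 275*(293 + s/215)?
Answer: 3454220/43 ≈ 80331.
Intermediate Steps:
275*(293 + s/215) = 275*(293 - 191/215) = 275*(62804/215) = 3454220/43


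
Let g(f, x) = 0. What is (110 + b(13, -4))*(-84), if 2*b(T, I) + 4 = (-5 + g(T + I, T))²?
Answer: -10122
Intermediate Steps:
b(T, I) = 21/2 (b(T, I) = -2 + (-5 + 0)²/2 = -2 + (½)*(-5)² = -2 + (½)*25 = -2 + 25/2 = 21/2)
(110 + b(13, -4))*(-84) = (110 + 21/2)*(-84) = (241/2)*(-84) = -10122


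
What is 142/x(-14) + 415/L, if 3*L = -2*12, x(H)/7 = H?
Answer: -20903/392 ≈ -53.324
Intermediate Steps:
x(H) = 7*H
L = -8 (L = (-2*12)/3 = (⅓)*(-24) = -8)
142/x(-14) + 415/L = 142/((7*(-14))) + 415/(-8) = 142/(-98) + 415*(-⅛) = 142*(-1/98) - 415/8 = -71/49 - 415/8 = -20903/392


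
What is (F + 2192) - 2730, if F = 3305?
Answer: 2767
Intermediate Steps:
(F + 2192) - 2730 = (3305 + 2192) - 2730 = 5497 - 2730 = 2767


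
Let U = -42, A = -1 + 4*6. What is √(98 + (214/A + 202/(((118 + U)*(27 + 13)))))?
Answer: √8201797355/8740 ≈ 10.362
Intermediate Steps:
A = 23 (A = -1 + 24 = 23)
√(98 + (214/A + 202/(((118 + U)*(27 + 13))))) = √(98 + (214/23 + 202/(((118 - 42)*(27 + 13))))) = √(98 + (214*(1/23) + 202/((76*40)))) = √(98 + (214/23 + 202/3040)) = √(98 + (214/23 + 202*(1/3040))) = √(98 + (214/23 + 101/1520)) = √(98 + 327603/34960) = √(3753683/34960) = √8201797355/8740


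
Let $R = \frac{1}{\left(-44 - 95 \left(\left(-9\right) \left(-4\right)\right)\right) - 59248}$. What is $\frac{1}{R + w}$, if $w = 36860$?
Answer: $\frac{62712}{2311564319} \approx 2.713 \cdot 10^{-5}$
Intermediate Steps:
$R = - \frac{1}{62712}$ ($R = \frac{1}{\left(-44 - 3420\right) - 59248} = \frac{1}{-3464 - 59248} = \frac{1}{-62712} = - \frac{1}{62712} \approx -1.5946 \cdot 10^{-5}$)
$\frac{1}{R + w} = \frac{1}{- \frac{1}{62712} + 36860} = \frac{1}{\frac{2311564319}{62712}} = \frac{62712}{2311564319}$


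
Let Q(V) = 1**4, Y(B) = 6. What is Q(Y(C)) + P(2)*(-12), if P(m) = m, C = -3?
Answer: -23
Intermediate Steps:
Q(V) = 1
Q(Y(C)) + P(2)*(-12) = 1 + 2*(-12) = 1 - 24 = -23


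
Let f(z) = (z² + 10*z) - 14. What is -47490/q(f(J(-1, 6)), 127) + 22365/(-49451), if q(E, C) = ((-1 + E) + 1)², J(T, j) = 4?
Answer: -397979975/14538594 ≈ -27.374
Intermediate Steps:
f(z) = -14 + z² + 10*z
q(E, C) = E²
-47490/q(f(J(-1, 6)), 127) + 22365/(-49451) = -47490/(-14 + 4² + 10*4)² + 22365/(-49451) = -47490/(-14 + 16 + 40)² + 22365*(-1/49451) = -47490/(42²) - 22365/49451 = -47490/1764 - 22365/49451 = -47490*1/1764 - 22365/49451 = -7915/294 - 22365/49451 = -397979975/14538594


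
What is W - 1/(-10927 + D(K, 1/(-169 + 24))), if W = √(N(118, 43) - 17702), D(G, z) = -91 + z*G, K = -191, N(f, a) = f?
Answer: 145/1597419 + 4*I*√1099 ≈ 9.0771e-5 + 132.6*I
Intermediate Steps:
D(G, z) = -91 + G*z
W = 4*I*√1099 (W = √(118 - 17702) = √(-17584) = 4*I*√1099 ≈ 132.6*I)
W - 1/(-10927 + D(K, 1/(-169 + 24))) = 4*I*√1099 - 1/(-10927 + (-91 - 191/(-169 + 24))) = 4*I*√1099 - 1/(-10927 + (-91 - 191/(-145))) = 4*I*√1099 - 1/(-10927 + (-91 - 191*(-1/145))) = 4*I*√1099 - 1/(-10927 + (-91 + 191/145)) = 4*I*√1099 - 1/(-10927 - 13004/145) = 4*I*√1099 - 1/(-1597419/145) = 4*I*√1099 - 1*(-145/1597419) = 4*I*√1099 + 145/1597419 = 145/1597419 + 4*I*√1099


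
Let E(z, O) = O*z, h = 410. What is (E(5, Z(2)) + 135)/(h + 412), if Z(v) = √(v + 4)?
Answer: 45/274 + 5*√6/822 ≈ 0.17913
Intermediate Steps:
Z(v) = √(4 + v)
(E(5, Z(2)) + 135)/(h + 412) = (√(4 + 2)*5 + 135)/(410 + 412) = (√6*5 + 135)/822 = (5*√6 + 135)*(1/822) = (135 + 5*√6)*(1/822) = 45/274 + 5*√6/822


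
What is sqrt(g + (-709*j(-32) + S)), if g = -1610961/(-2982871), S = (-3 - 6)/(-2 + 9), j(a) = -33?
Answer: sqrt(10200262727147218509)/20880097 ≈ 152.96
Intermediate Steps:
S = -9/7 ≈ -1.2857
g = 1610961/2982871 (g = -1610961*(-1/2982871) = 1610961/2982871 ≈ 0.54007)
sqrt(g + (-709*j(-32) + S)) = sqrt(1610961/2982871 + (-709*(-33) - 9/7)) = sqrt(1610961/2982871 + (23397 - 9/7)) = sqrt(1610961/2982871 + 163770/7) = sqrt(488516060397/20880097) = sqrt(10200262727147218509)/20880097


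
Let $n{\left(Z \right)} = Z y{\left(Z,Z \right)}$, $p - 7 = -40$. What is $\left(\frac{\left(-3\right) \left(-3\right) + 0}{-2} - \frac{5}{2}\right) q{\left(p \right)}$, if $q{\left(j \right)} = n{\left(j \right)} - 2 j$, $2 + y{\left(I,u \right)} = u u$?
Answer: $250635$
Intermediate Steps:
$p = -33$ ($p = 7 - 40 = -33$)
$y{\left(I,u \right)} = -2 + u^{2}$ ($y{\left(I,u \right)} = -2 + u u = -2 + u^{2}$)
$n{\left(Z \right)} = Z \left(-2 + Z^{2}\right)$
$q{\left(j \right)} = - 2 j + j \left(-2 + j^{2}\right)$ ($q{\left(j \right)} = j \left(-2 + j^{2}\right) - 2 j = - 2 j + j \left(-2 + j^{2}\right)$)
$\left(\frac{\left(-3\right) \left(-3\right) + 0}{-2} - \frac{5}{2}\right) q{\left(p \right)} = \left(\frac{\left(-3\right) \left(-3\right) + 0}{-2} - \frac{5}{2}\right) \left(- 33 \left(-4 + \left(-33\right)^{2}\right)\right) = \left(\left(9 + 0\right) \left(- \frac{1}{2}\right) - \frac{5}{2}\right) \left(- 33 \left(-4 + 1089\right)\right) = \left(9 \left(- \frac{1}{2}\right) - \frac{5}{2}\right) \left(\left(-33\right) 1085\right) = \left(- \frac{9}{2} - \frac{5}{2}\right) \left(-35805\right) = \left(-7\right) \left(-35805\right) = 250635$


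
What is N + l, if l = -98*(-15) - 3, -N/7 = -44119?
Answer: 310300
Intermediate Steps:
N = 308833 (N = -7*(-44119) = 308833)
l = 1467 (l = 1470 - 3 = 1467)
N + l = 308833 + 1467 = 310300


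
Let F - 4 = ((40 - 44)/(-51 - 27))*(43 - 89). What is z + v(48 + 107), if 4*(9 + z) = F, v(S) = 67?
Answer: 2278/39 ≈ 58.410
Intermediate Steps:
F = 64/39 (F = 4 + ((40 - 44)/(-51 - 27))*(43 - 89) = 4 - 4/(-78)*(-46) = 4 - 4*(-1/78)*(-46) = 4 + (2/39)*(-46) = 4 - 92/39 = 64/39 ≈ 1.6410)
z = -335/39 (z = -9 + (¼)*(64/39) = -9 + 16/39 = -335/39 ≈ -8.5897)
z + v(48 + 107) = -335/39 + 67 = 2278/39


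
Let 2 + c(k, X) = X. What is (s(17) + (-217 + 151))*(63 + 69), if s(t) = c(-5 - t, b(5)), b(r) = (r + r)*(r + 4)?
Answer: 2904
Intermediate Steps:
b(r) = 2*r*(4 + r) (b(r) = (2*r)*(4 + r) = 2*r*(4 + r))
c(k, X) = -2 + X
s(t) = 88 (s(t) = -2 + 2*5*(4 + 5) = -2 + 2*5*9 = -2 + 90 = 88)
(s(17) + (-217 + 151))*(63 + 69) = (88 + (-217 + 151))*(63 + 69) = (88 - 66)*132 = 22*132 = 2904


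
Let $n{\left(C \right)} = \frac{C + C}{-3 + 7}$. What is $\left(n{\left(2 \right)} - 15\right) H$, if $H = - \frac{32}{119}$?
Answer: $\frac{64}{17} \approx 3.7647$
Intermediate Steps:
$n{\left(C \right)} = \frac{C}{2}$ ($n{\left(C \right)} = \frac{2 C}{4} = 2 C \frac{1}{4} = \frac{C}{2}$)
$H = - \frac{32}{119}$ ($H = \left(-32\right) \frac{1}{119} = - \frac{32}{119} \approx -0.26891$)
$\left(n{\left(2 \right)} - 15\right) H = \left(\frac{1}{2} \cdot 2 - 15\right) \left(- \frac{32}{119}\right) = \left(1 - 15\right) \left(- \frac{32}{119}\right) = \left(-14\right) \left(- \frac{32}{119}\right) = \frac{64}{17}$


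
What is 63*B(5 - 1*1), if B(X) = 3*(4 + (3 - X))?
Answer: 567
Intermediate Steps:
B(X) = 21 - 3*X (B(X) = 3*(7 - X) = 21 - 3*X)
63*B(5 - 1*1) = 63*(21 - 3*(5 - 1*1)) = 63*(21 - 3*(5 - 1)) = 63*(21 - 3*4) = 63*(21 - 12) = 63*9 = 567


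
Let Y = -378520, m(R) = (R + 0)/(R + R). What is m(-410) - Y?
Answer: 757041/2 ≈ 3.7852e+5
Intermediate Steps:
m(R) = 1/2 (m(R) = R/((2*R)) = R*(1/(2*R)) = 1/2)
m(-410) - Y = 1/2 - 1*(-378520) = 1/2 + 378520 = 757041/2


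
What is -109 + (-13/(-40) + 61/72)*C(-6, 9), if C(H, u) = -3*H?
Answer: -879/10 ≈ -87.900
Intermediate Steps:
-109 + (-13/(-40) + 61/72)*C(-6, 9) = -109 + (-13/(-40) + 61/72)*(-3*(-6)) = -109 + (-13*(-1/40) + 61*(1/72))*18 = -109 + (13/40 + 61/72)*18 = -109 + (211/180)*18 = -109 + 211/10 = -879/10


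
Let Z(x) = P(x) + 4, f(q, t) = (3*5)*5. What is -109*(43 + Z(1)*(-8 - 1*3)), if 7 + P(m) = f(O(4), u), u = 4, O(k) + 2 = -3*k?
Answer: 81641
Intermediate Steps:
O(k) = -2 - 3*k
f(q, t) = 75 (f(q, t) = 15*5 = 75)
P(m) = 68 (P(m) = -7 + 75 = 68)
Z(x) = 72 (Z(x) = 68 + 4 = 72)
-109*(43 + Z(1)*(-8 - 1*3)) = -109*(43 + 72*(-8 - 1*3)) = -109*(43 + 72*(-8 - 3)) = -109*(43 + 72*(-11)) = -109*(43 - 792) = -109*(-749) = 81641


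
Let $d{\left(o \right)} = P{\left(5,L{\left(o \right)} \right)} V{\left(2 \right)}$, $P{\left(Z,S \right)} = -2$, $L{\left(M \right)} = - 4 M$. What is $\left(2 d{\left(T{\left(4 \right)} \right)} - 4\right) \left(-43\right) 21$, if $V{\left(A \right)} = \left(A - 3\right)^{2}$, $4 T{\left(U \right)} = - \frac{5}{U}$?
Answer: $7224$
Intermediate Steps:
$T{\left(U \right)} = - \frac{5}{4 U}$ ($T{\left(U \right)} = \frac{\left(-5\right) \frac{1}{U}}{4} = - \frac{5}{4 U}$)
$V{\left(A \right)} = \left(-3 + A\right)^{2}$
$d{\left(o \right)} = -2$ ($d{\left(o \right)} = - 2 \left(-3 + 2\right)^{2} = - 2 \left(-1\right)^{2} = \left(-2\right) 1 = -2$)
$\left(2 d{\left(T{\left(4 \right)} \right)} - 4\right) \left(-43\right) 21 = \left(2 \left(-2\right) - 4\right) \left(-43\right) 21 = \left(-4 - 4\right) \left(-43\right) 21 = \left(-8\right) \left(-43\right) 21 = 344 \cdot 21 = 7224$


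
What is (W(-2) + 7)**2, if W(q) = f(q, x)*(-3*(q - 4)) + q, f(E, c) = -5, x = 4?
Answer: 7225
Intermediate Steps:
W(q) = -60 + 16*q (W(q) = -(-15)*(q - 4) + q = -(-15)*(-4 + q) + q = -5*(12 - 3*q) + q = (-60 + 15*q) + q = -60 + 16*q)
(W(-2) + 7)**2 = ((-60 + 16*(-2)) + 7)**2 = ((-60 - 32) + 7)**2 = (-92 + 7)**2 = (-85)**2 = 7225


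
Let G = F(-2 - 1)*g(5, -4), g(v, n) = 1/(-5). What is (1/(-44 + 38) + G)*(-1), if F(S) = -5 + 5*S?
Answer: -23/6 ≈ -3.8333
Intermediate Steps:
g(v, n) = -⅕
G = 4 (G = (-5 + 5*(-2 - 1))*(-⅕) = (-5 + 5*(-3))*(-⅕) = (-5 - 15)*(-⅕) = -20*(-⅕) = 4)
(1/(-44 + 38) + G)*(-1) = (1/(-44 + 38) + 4)*(-1) = (1/(-6) + 4)*(-1) = (-⅙ + 4)*(-1) = (23/6)*(-1) = -23/6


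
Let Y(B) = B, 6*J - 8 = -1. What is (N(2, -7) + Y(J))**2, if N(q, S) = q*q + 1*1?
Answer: 1369/36 ≈ 38.028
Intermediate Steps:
N(q, S) = 1 + q**2 (N(q, S) = q**2 + 1 = 1 + q**2)
J = 7/6 (J = 4/3 + (1/6)*(-1) = 4/3 - 1/6 = 7/6 ≈ 1.1667)
(N(2, -7) + Y(J))**2 = ((1 + 2**2) + 7/6)**2 = ((1 + 4) + 7/6)**2 = (5 + 7/6)**2 = (37/6)**2 = 1369/36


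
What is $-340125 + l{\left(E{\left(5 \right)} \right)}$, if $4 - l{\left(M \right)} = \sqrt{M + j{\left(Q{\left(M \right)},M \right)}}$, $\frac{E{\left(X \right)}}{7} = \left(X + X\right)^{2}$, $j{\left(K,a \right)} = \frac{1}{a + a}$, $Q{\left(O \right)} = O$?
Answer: $-340121 - \frac{3 \sqrt{1524446}}{140} \approx -3.4015 \cdot 10^{5}$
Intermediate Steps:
$j{\left(K,a \right)} = \frac{1}{2 a}$
$E{\left(X \right)} = 28 X^{2}$ ($E{\left(X \right)} = 7 \left(X + X\right)^{2} = 7 \left(2 X\right)^{2} = 7 \cdot 4 X^{2} = 28 X^{2}$)
$l{\left(M \right)} = 4 - \sqrt{M + \frac{1}{2 M}}$
$-340125 + l{\left(E{\left(5 \right)} \right)} = -340125 + \left(4 - \frac{\sqrt{\frac{2}{28 \cdot 5^{2}} + 4 \cdot 28 \cdot 5^{2}}}{2}\right) = -340125 + \left(4 - \frac{\sqrt{\frac{2}{28 \cdot 25} + 4 \cdot 28 \cdot 25}}{2}\right) = -340125 + \left(4 - \frac{\sqrt{\frac{2}{700} + 4 \cdot 700}}{2}\right) = -340125 + \left(4 - \frac{\sqrt{2 \cdot \frac{1}{700} + 2800}}{2}\right) = -340125 + \left(4 - \frac{\sqrt{\frac{1}{350} + 2800}}{2}\right) = -340125 + \left(4 - \frac{\sqrt{\frac{980001}{350}}}{2}\right) = -340125 + \left(4 - \frac{\frac{3}{70} \sqrt{1524446}}{2}\right) = -340125 + \left(4 - \frac{3 \sqrt{1524446}}{140}\right) = -340121 - \frac{3 \sqrt{1524446}}{140}$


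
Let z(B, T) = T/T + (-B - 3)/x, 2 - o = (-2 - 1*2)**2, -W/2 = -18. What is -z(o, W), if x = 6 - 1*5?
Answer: -12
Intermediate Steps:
x = 1 (x = 6 - 5 = 1)
W = 36 (W = -2*(-18) = 36)
o = -14 (o = 2 - (-2 - 1*2)**2 = 2 - (-2 - 2)**2 = 2 - 1*(-4)**2 = 2 - 1*16 = 2 - 16 = -14)
z(B, T) = -2 - B (z(B, T) = T/T + (-B - 3)/1 = 1 + (-3 - B)*1 = 1 + (-3 - B) = -2 - B)
-z(o, W) = -(-2 - 1*(-14)) = -(-2 + 14) = -1*12 = -12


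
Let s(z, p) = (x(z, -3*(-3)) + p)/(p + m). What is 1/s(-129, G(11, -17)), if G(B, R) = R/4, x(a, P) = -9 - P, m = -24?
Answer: 113/89 ≈ 1.2697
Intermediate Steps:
G(B, R) = R/4 (G(B, R) = R*(¼) = R/4)
s(z, p) = (-18 + p)/(-24 + p) (s(z, p) = ((-9 - (-3)*(-3)) + p)/(p - 24) = ((-9 - 1*9) + p)/(-24 + p) = ((-9 - 9) + p)/(-24 + p) = (-18 + p)/(-24 + p))
1/s(-129, G(11, -17)) = 1/((-18 + (¼)*(-17))/(-24 + (¼)*(-17))) = 1/((-18 - 17/4)/(-24 - 17/4)) = 1/(-89/4/(-113/4)) = 1/(-4/113*(-89/4)) = 1/(89/113) = 113/89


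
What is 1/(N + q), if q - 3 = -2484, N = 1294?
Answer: -1/1187 ≈ -0.00084246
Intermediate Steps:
q = -2481 (q = 3 - 2484 = -2481)
1/(N + q) = 1/(1294 - 2481) = 1/(-1187) = -1/1187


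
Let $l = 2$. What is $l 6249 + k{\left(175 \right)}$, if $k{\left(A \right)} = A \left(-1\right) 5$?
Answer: $11623$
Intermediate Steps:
$k{\left(A \right)} = - 5 A$ ($k{\left(A \right)} = - A 5 = - 5 A$)
$l 6249 + k{\left(175 \right)} = 2 \cdot 6249 - 875 = 12498 - 875 = 11623$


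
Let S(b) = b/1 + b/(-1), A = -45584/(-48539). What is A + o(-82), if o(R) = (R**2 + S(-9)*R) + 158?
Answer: 334090982/48539 ≈ 6882.9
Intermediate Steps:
A = 45584/48539 (A = -45584*(-1/48539) = 45584/48539 ≈ 0.93912)
S(b) = 0 (S(b) = b*1 + b*(-1) = b - b = 0)
o(R) = 158 + R**2 (o(R) = (R**2 + 0*R) + 158 = (R**2 + 0) + 158 = R**2 + 158 = 158 + R**2)
A + o(-82) = 45584/48539 + (158 + (-82)**2) = 45584/48539 + (158 + 6724) = 45584/48539 + 6882 = 334090982/48539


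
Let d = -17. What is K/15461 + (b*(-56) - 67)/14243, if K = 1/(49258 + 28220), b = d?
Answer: 1060130326073/17061509639994 ≈ 0.062136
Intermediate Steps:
b = -17
K = 1/77478 ≈ 1.2907e-5
K/15461 + (b*(-56) - 67)/14243 = (1/77478)/15461 + (-17*(-56) - 67)/14243 = (1/77478)*(1/15461) + (952 - 67)*(1/14243) = 1/1197887358 + 885*(1/14243) = 1/1197887358 + 885/14243 = 1060130326073/17061509639994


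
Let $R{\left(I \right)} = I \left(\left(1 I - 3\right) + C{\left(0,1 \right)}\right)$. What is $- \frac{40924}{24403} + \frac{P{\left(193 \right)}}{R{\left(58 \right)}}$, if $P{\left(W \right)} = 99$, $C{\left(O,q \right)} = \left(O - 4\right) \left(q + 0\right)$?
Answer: $- \frac{39545765}{24061358} \approx -1.6435$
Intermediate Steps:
$C{\left(O,q \right)} = q \left(-4 + O\right)$ ($C{\left(O,q \right)} = \left(-4 + O\right) q = q \left(-4 + O\right)$)
$R{\left(I \right)} = I \left(-7 + I\right)$ ($R{\left(I \right)} = I \left(\left(1 I - 3\right) + 1 \left(-4 + 0\right)\right) = I \left(\left(I - 3\right) + 1 \left(-4\right)\right) = I \left(\left(-3 + I\right) - 4\right) = I \left(-7 + I\right)$)
$- \frac{40924}{24403} + \frac{P{\left(193 \right)}}{R{\left(58 \right)}} = - \frac{40924}{24403} + \frac{99}{58 \left(-7 + 58\right)} = \left(-40924\right) \frac{1}{24403} + \frac{99}{58 \cdot 51} = - \frac{40924}{24403} + \frac{99}{2958} = - \frac{40924}{24403} + 99 \cdot \frac{1}{2958} = - \frac{40924}{24403} + \frac{33}{986} = - \frac{39545765}{24061358}$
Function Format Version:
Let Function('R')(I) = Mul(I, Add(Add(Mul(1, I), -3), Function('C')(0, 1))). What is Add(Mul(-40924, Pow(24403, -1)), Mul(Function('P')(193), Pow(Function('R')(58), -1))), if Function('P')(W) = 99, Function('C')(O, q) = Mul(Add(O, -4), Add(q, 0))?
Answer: Rational(-39545765, 24061358) ≈ -1.6435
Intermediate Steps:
Function('C')(O, q) = Mul(q, Add(-4, O)) (Function('C')(O, q) = Mul(Add(-4, O), q) = Mul(q, Add(-4, O)))
Function('R')(I) = Mul(I, Add(-7, I)) (Function('R')(I) = Mul(I, Add(Add(Mul(1, I), -3), Mul(1, Add(-4, 0)))) = Mul(I, Add(Add(I, -3), Mul(1, -4))) = Mul(I, Add(Add(-3, I), -4)) = Mul(I, Add(-7, I)))
Add(Mul(-40924, Pow(24403, -1)), Mul(Function('P')(193), Pow(Function('R')(58), -1))) = Add(Mul(-40924, Pow(24403, -1)), Mul(99, Pow(Mul(58, Add(-7, 58)), -1))) = Add(Mul(-40924, Rational(1, 24403)), Mul(99, Pow(Mul(58, 51), -1))) = Add(Rational(-40924, 24403), Mul(99, Pow(2958, -1))) = Add(Rational(-40924, 24403), Mul(99, Rational(1, 2958))) = Add(Rational(-40924, 24403), Rational(33, 986)) = Rational(-39545765, 24061358)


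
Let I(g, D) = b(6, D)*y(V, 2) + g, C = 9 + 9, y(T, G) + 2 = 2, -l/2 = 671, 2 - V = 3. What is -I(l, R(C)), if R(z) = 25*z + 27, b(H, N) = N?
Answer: 1342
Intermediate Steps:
V = -1 (V = 2 - 1*3 = 2 - 3 = -1)
l = -1342 (l = -2*671 = -1342)
y(T, G) = 0 (y(T, G) = -2 + 2 = 0)
C = 18
R(z) = 27 + 25*z
I(g, D) = g (I(g, D) = D*0 + g = 0 + g = g)
-I(l, R(C)) = -1*(-1342) = 1342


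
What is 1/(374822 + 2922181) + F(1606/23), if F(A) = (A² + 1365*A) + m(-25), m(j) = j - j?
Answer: 174739859981347/1744114587 ≈ 1.0019e+5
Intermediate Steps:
m(j) = 0
F(A) = A² + 1365*A (F(A) = (A² + 1365*A) + 0 = A² + 1365*A)
1/(374822 + 2922181) + F(1606/23) = 1/(374822 + 2922181) + (1606/23)*(1365 + 1606/23) = 1/3297003 + (1606*(1/23))*(1365 + 1606*(1/23)) = 1/3297003 + 1606*(1365 + 1606/23)/23 = 1/3297003 + (1606/23)*(33001/23) = 1/3297003 + 52999606/529 = 174739859981347/1744114587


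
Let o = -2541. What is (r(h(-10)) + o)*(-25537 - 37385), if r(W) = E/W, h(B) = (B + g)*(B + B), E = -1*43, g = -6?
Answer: 25582921143/160 ≈ 1.5989e+8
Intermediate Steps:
E = -43
h(B) = 2*B*(-6 + B) (h(B) = (B - 6)*(B + B) = (-6 + B)*(2*B) = 2*B*(-6 + B))
r(W) = -43/W
(r(h(-10)) + o)*(-25537 - 37385) = (-43*(-1/(20*(-6 - 10))) - 2541)*(-25537 - 37385) = (-43/(2*(-10)*(-16)) - 2541)*(-62922) = (-43/320 - 2541)*(-62922) = -813163/320*(-62922) = 25582921143/160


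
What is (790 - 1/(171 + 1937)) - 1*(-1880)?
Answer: 5628359/2108 ≈ 2670.0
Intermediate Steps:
(790 - 1/(171 + 1937)) - 1*(-1880) = (790 - 1/2108) + 1880 = 1665319/2108 + 1880 = 5628359/2108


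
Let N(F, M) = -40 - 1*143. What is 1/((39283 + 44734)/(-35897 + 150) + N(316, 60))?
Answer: -35747/6625718 ≈ -0.0053952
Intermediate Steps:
N(F, M) = -183 (N(F, M) = -40 - 143 = -183)
1/((39283 + 44734)/(-35897 + 150) + N(316, 60)) = 1/((39283 + 44734)/(-35897 + 150) - 183) = 1/(84017/(-35747) - 183) = 1/(84017*(-1/35747) - 183) = 1/(-84017/35747 - 183) = 1/(-6625718/35747) = -35747/6625718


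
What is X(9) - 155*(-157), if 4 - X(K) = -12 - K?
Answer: 24360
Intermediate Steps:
X(K) = 16 + K (X(K) = 4 - (-12 - K) = 4 + (12 + K) = 16 + K)
X(9) - 155*(-157) = (16 + 9) - 155*(-157) = 25 + 24335 = 24360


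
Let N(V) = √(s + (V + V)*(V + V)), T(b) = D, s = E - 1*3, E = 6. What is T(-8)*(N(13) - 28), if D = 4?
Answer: -112 + 4*√679 ≈ -7.7695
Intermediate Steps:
s = 3 (s = 6 - 1*3 = 6 - 3 = 3)
T(b) = 4
N(V) = √(3 + 4*V²) (N(V) = √(3 + (V + V)*(V + V)) = √(3 + (2*V)*(2*V)) = √(3 + 4*V²))
T(-8)*(N(13) - 28) = 4*(√(3 + 4*13²) - 28) = 4*(√(3 + 4*169) - 28) = 4*(√(3 + 676) - 28) = 4*(√679 - 28) = 4*(-28 + √679) = -112 + 4*√679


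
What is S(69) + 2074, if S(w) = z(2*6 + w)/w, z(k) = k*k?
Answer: 49889/23 ≈ 2169.1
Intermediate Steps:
z(k) = k²
S(w) = (12 + w)²/w (S(w) = (2*6 + w)²/w = (12 + w)²/w)
S(69) + 2074 = (12 + 69)²/69 + 2074 = (1/69)*81² + 2074 = (1/69)*6561 + 2074 = 2187/23 + 2074 = 49889/23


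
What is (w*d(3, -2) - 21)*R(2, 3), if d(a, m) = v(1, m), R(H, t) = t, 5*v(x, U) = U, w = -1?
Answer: -309/5 ≈ -61.800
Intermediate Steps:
v(x, U) = U/5
d(a, m) = m/5
(w*d(3, -2) - 21)*R(2, 3) = (-(-2)/5 - 21)*3 = (-1*(-⅖) - 21)*3 = (⅖ - 21)*3 = -103/5*3 = -309/5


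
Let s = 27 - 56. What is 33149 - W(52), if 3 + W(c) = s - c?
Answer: 33233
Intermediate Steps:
s = -29
W(c) = -32 - c (W(c) = -3 + (-29 - c) = -32 - c)
33149 - W(52) = 33149 - (-32 - 1*52) = 33149 - (-32 - 52) = 33149 - 1*(-84) = 33149 + 84 = 33233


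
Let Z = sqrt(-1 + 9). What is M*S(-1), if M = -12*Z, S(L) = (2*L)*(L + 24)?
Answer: 1104*sqrt(2) ≈ 1561.3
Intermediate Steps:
Z = 2*sqrt(2) (Z = sqrt(8) = 2*sqrt(2) ≈ 2.8284)
S(L) = 2*L*(24 + L) (S(L) = (2*L)*(24 + L) = 2*L*(24 + L))
M = -24*sqrt(2) ≈ -33.941
M*S(-1) = (-24*sqrt(2))*(2*(-1)*(24 - 1)) = (-24*sqrt(2))*(2*(-1)*23) = -24*sqrt(2)*(-46) = 1104*sqrt(2)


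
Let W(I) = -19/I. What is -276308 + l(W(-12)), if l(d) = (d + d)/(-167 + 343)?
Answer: -291781229/1056 ≈ -2.7631e+5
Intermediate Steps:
l(d) = d/88 (l(d) = (2*d)/176 = (2*d)*(1/176) = d/88)
-276308 + l(W(-12)) = -276308 + (-19/(-12))/88 = -276308 + (-19*(-1/12))/88 = -276308 + (1/88)*(19/12) = -276308 + 19/1056 = -291781229/1056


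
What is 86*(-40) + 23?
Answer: -3417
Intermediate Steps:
86*(-40) + 23 = -3440 + 23 = -3417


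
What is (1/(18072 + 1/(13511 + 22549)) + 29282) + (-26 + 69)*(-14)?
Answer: 18690076922340/651676321 ≈ 28680.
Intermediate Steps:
(1/(18072 + 1/(13511 + 22549)) + 29282) + (-26 + 69)*(-14) = (1/(18072 + 1/36060) + 29282) + 43*(-14) = (1/(18072 + 1/36060) + 29282) - 602 = (1/(651676321/36060) + 29282) - 602 = (36060/651676321 + 29282) - 602 = 19082386067582/651676321 - 602 = 18690076922340/651676321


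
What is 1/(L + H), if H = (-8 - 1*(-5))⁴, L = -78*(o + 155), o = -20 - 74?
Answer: -1/4677 ≈ -0.00021381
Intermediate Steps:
o = -94
L = -4758 (L = -78*(-94 + 155) = -78*61 = -4758)
H = 81 (H = (-8 + 5)⁴ = (-3)⁴ = 81)
1/(L + H) = 1/(-4758 + 81) = 1/(-4677) = -1/4677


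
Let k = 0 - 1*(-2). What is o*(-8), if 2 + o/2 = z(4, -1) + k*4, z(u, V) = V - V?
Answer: -96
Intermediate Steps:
k = 2 (k = 0 + 2 = 2)
z(u, V) = 0
o = 12 (o = -4 + 2*(0 + 2*4) = -4 + 2*(0 + 8) = -4 + 2*8 = -4 + 16 = 12)
o*(-8) = 12*(-8) = -96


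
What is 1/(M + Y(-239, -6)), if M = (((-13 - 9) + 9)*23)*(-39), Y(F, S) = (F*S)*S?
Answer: 1/3057 ≈ 0.00032712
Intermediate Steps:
Y(F, S) = F*S²
M = 11661 (M = ((-22 + 9)*23)*(-39) = -13*23*(-39) = -299*(-39) = 11661)
1/(M + Y(-239, -6)) = 1/(11661 - 239*(-6)²) = 1/(11661 - 239*36) = 1/(11661 - 8604) = 1/3057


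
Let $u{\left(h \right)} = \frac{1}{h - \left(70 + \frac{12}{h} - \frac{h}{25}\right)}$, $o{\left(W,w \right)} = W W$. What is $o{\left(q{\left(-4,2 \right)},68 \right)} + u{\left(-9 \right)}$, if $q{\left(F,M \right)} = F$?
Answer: $\frac{93557}{5852} \approx 15.987$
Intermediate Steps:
$o{\left(W,w \right)} = W^{2}$
$u{\left(h \right)} = \frac{1}{-70 - \frac{12}{h} + \frac{26 h}{25}}$ ($u{\left(h \right)} = \frac{1}{h - \left(70 + \frac{12}{h} - h \frac{1}{25}\right)} = \frac{1}{h - \left(70 + \frac{12}{h} - \frac{h}{25}\right)} = \frac{1}{-70 - \frac{12}{h} + \frac{26 h}{25}}$)
$o{\left(q{\left(-4,2 \right)},68 \right)} + u{\left(-9 \right)} = \left(-4\right)^{2} + \frac{25}{2} \left(-9\right) \frac{1}{-150 - -7875 + 13 \left(-9\right)^{2}} = 16 + \frac{25}{2} \left(-9\right) \frac{1}{-150 + 7875 + 13 \cdot 81} = 16 + \frac{25}{2} \left(-9\right) \frac{1}{-150 + 7875 + 1053} = 16 + \frac{25}{2} \left(-9\right) \frac{1}{8778} = 16 - \frac{75}{5852} = \frac{93557}{5852}$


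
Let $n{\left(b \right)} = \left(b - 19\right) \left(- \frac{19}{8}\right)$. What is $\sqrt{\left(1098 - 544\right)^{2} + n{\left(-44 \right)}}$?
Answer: $\frac{5 \sqrt{196522}}{4} \approx 554.13$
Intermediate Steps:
$n{\left(b \right)} = \frac{361}{8} - \frac{19 b}{8}$ ($n{\left(b \right)} = \left(-19 + b\right) \left(\left(-19\right) \frac{1}{8}\right) = \left(-19 + b\right) \left(- \frac{19}{8}\right) = \frac{361}{8} - \frac{19 b}{8}$)
$\sqrt{\left(1098 - 544\right)^{2} + n{\left(-44 \right)}} = \sqrt{\left(1098 - 544\right)^{2} + \left(\frac{361}{8} - - \frac{209}{2}\right)} = \sqrt{554^{2} + \left(\frac{361}{8} + \frac{209}{2}\right)} = \sqrt{306916 + \frac{1197}{8}} = \sqrt{\frac{2456525}{8}} = \frac{5 \sqrt{196522}}{4}$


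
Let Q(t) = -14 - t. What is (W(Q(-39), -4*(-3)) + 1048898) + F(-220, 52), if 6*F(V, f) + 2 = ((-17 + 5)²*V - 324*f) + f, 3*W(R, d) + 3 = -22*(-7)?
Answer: 3122606/3 ≈ 1.0409e+6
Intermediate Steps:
W(R, d) = 151/3 (W(R, d) = -1 + (-22*(-7))/3 = -1 + (⅓)*154 = -1 + 154/3 = 151/3)
F(V, f) = -⅓ + 24*V - 323*f/6 (F(V, f) = -⅓ + (((-17 + 5)²*V - 324*f) + f)/6 = -⅓ + (((-12)²*V - 324*f) + f)/6 = -⅓ + ((144*V - 324*f) + f)/6 = -⅓ + ((-324*f + 144*V) + f)/6 = -⅓ + (-323*f + 144*V)/6 = -⅓ + (24*V - 323*f/6) = -⅓ + 24*V - 323*f/6)
(W(Q(-39), -4*(-3)) + 1048898) + F(-220, 52) = (151/3 + 1048898) + (-⅓ + 24*(-220) - 323/6*52) = 3146845/3 + (-⅓ - 5280 - 8398/3) = 3146845/3 - 24239/3 = 3122606/3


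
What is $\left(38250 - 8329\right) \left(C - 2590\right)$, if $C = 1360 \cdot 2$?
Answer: $3889730$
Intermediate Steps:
$C = 2720$
$\left(38250 - 8329\right) \left(C - 2590\right) = \left(38250 - 8329\right) \left(2720 - 2590\right) = 29921 \cdot 130 = 3889730$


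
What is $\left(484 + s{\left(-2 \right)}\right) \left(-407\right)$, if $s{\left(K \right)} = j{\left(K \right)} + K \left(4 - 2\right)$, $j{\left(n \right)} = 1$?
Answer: $-195767$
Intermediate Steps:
$s{\left(K \right)} = 1 + 2 K$ ($s{\left(K \right)} = 1 + K \left(4 - 2\right) = 1 + K 2 = 1 + 2 K$)
$\left(484 + s{\left(-2 \right)}\right) \left(-407\right) = \left(484 + \left(1 + 2 \left(-2\right)\right)\right) \left(-407\right) = \left(484 + \left(1 - 4\right)\right) \left(-407\right) = \left(484 - 3\right) \left(-407\right) = 481 \left(-407\right) = -195767$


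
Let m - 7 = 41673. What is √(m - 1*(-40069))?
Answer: √81749 ≈ 285.92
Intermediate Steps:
m = 41680 (m = 7 + 41673 = 41680)
√(m - 1*(-40069)) = √(41680 - 1*(-40069)) = √(41680 + 40069) = √81749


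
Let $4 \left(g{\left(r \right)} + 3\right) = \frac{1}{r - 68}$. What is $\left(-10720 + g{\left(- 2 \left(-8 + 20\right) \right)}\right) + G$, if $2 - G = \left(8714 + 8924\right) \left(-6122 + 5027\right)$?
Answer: $\frac{7103463151}{368} \approx 1.9303 \cdot 10^{7}$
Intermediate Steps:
$G = 19313612$ ($G = 2 - \left(8714 + 8924\right) \left(-6122 + 5027\right) = 2 - 17638 \left(-1095\right) = 2 - -19313610 = 2 + 19313610 = 19313612$)
$g{\left(r \right)} = -3 + \frac{1}{4 \left(-68 + r\right)}$ ($g{\left(r \right)} = -3 + \frac{1}{4 \left(r - 68\right)} = -3 + \frac{1}{4 \left(-68 + r\right)}$)
$\left(-10720 + g{\left(- 2 \left(-8 + 20\right) \right)}\right) + G = \left(-10720 + \frac{817 - 12 \left(- 2 \left(-8 + 20\right)\right)}{4 \left(-68 - 2 \left(-8 + 20\right)\right)}\right) + 19313612 = \left(-10720 + \frac{817 - 12 \left(\left(-2\right) 12\right)}{4 \left(-68 - 24\right)}\right) + 19313612 = \left(-10720 + \frac{817 - -288}{4 \left(-68 - 24\right)}\right) + 19313612 = \left(-10720 + \frac{817 + 288}{4 \left(-92\right)}\right) + 19313612 = \left(-10720 + \frac{1}{4} \left(- \frac{1}{92}\right) 1105\right) + 19313612 = \left(-10720 - \frac{1105}{368}\right) + 19313612 = - \frac{3946065}{368} + 19313612 = \frac{7103463151}{368}$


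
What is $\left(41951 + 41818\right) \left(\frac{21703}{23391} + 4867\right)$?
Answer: $\frac{3179471941100}{7797} \approx 4.0778 \cdot 10^{8}$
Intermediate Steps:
$\left(41951 + 41818\right) \left(\frac{21703}{23391} + 4867\right) = 83769 \left(21703 \cdot \frac{1}{23391} + 4867\right) = 83769 \left(\frac{21703}{23391} + 4867\right) = 83769 \cdot \frac{113865700}{23391} = \frac{3179471941100}{7797}$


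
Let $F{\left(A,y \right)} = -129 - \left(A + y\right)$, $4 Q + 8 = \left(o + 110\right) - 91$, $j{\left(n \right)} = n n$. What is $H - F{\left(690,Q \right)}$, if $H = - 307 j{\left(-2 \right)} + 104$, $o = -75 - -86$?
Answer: $- \frac{599}{2} \approx -299.5$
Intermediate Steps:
$o = 11$ ($o = -75 + 86 = 11$)
$j{\left(n \right)} = n^{2}$
$H = -1124$ ($H = - 307 \left(-2\right)^{2} + 104 = \left(-307\right) 4 + 104 = -1228 + 104 = -1124$)
$Q = \frac{11}{2}$ ($Q = -2 + \frac{\left(11 + 110\right) - 91}{4} = -2 + \frac{121 - 91}{4} = -2 + \frac{1}{4} \cdot 30 = -2 + \frac{15}{2} = \frac{11}{2} \approx 5.5$)
$F{\left(A,y \right)} = -129 - A - y$ ($F{\left(A,y \right)} = -129 - \left(A + y\right) = -129 - A - y$)
$H - F{\left(690,Q \right)} = -1124 - \left(-129 - 690 - \frac{11}{2}\right) = -1124 - - \frac{1649}{2} = -1124 + \frac{1649}{2} = - \frac{599}{2}$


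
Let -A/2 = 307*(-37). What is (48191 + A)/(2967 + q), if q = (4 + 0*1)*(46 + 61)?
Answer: 70909/3395 ≈ 20.886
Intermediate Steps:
A = 22718 (A = -614*(-37) = -2*(-11359) = 22718)
q = 428 (q = (4 + 0)*107 = 4*107 = 428)
(48191 + A)/(2967 + q) = (48191 + 22718)/(2967 + 428) = 70909/3395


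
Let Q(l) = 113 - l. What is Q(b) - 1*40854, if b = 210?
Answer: -40951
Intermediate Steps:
Q(b) - 1*40854 = (113 - 1*210) - 1*40854 = (113 - 210) - 40854 = -97 - 40854 = -40951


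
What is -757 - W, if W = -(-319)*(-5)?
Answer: 838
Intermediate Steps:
W = -1595 (W = -11*145 = -1595)
-757 - W = -757 - 1*(-1595) = -757 + 1595 = 838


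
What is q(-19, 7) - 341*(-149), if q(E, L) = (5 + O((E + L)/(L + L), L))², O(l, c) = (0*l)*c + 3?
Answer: 50873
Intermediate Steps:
O(l, c) = 3 (O(l, c) = 0*c + 3 = 0 + 3 = 3)
q(E, L) = 64 (q(E, L) = (5 + 3)² = 8² = 64)
q(-19, 7) - 341*(-149) = 64 - 341*(-149) = 64 + 50809 = 50873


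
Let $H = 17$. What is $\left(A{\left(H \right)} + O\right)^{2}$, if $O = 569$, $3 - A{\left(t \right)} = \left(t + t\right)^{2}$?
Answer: $341056$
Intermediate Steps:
$A{\left(t \right)} = 3 - 4 t^{2}$ ($A{\left(t \right)} = 3 - \left(t + t\right)^{2} = 3 - \left(2 t\right)^{2} = 3 - 4 t^{2}$)
$\left(A{\left(H \right)} + O\right)^{2} = \left(\left(3 - 4 \cdot 17^{2}\right) + 569\right)^{2} = \left(\left(3 - 1156\right) + 569\right)^{2} = \left(-1153 + 569\right)^{2} = \left(-584\right)^{2} = 341056$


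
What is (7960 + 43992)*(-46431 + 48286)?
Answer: 96370960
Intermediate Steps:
(7960 + 43992)*(-46431 + 48286) = 51952*1855 = 96370960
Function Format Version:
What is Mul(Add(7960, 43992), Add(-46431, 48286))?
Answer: 96370960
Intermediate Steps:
Mul(Add(7960, 43992), Add(-46431, 48286)) = Mul(51952, 1855) = 96370960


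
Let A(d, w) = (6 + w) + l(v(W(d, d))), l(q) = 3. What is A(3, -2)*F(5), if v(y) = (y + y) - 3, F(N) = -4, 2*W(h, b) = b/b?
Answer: -28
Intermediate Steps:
W(h, b) = ½ (W(h, b) = (b/b)/2 = (½)*1 = ½)
v(y) = -3 + 2*y (v(y) = 2*y - 3 = -3 + 2*y)
A(d, w) = 9 + w (A(d, w) = (6 + w) + 3 = 9 + w)
A(3, -2)*F(5) = (9 - 2)*(-4) = 7*(-4) = -28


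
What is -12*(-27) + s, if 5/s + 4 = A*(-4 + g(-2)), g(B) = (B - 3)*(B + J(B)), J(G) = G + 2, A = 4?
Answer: 1297/4 ≈ 324.25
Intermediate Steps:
J(G) = 2 + G
g(B) = (-3 + B)*(2 + 2*B) (g(B) = (B - 3)*(B + (2 + B)) = (-3 + B)*(2 + 2*B))
s = ¼ (s = 5/(-4 + 4*(-4 + (-6 - 4*(-2) + 2*(-2)²))) = 5/(-4 + 4*(-4 + (-6 + 8 + 2*4))) = 5/(-4 + 4*(-4 + (-6 + 8 + 8))) = 5/(-4 + 4*(-4 + 10)) = 5/(-4 + 4*6) = 5/(-4 + 24) = 5/20 = 5*(1/20) = ¼ ≈ 0.25000)
-12*(-27) + s = -12*(-27) + ¼ = 324 + ¼ = 1297/4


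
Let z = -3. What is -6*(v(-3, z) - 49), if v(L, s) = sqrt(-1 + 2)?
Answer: 288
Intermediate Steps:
v(L, s) = 1 (v(L, s) = sqrt(1) = 1)
-6*(v(-3, z) - 49) = -6*(1 - 49) = -6*(-48) = 288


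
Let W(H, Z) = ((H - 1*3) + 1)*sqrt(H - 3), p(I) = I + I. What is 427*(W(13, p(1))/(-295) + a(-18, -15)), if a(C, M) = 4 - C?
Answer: 9394 - 4697*sqrt(10)/295 ≈ 9343.7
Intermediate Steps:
p(I) = 2*I
W(H, Z) = sqrt(-3 + H)*(-2 + H) (W(H, Z) = ((H - 3) + 1)*sqrt(-3 + H) = ((-3 + H) + 1)*sqrt(-3 + H) = (-2 + H)*sqrt(-3 + H) = sqrt(-3 + H)*(-2 + H))
427*(W(13, p(1))/(-295) + a(-18, -15)) = 427*((sqrt(-3 + 13)*(-2 + 13))/(-295) + (4 - 1*(-18))) = 427*((sqrt(10)*11)*(-1/295) + (4 + 18)) = 427*((11*sqrt(10))*(-1/295) + 22) = 427*(-11*sqrt(10)/295 + 22) = 427*(22 - 11*sqrt(10)/295) = 9394 - 4697*sqrt(10)/295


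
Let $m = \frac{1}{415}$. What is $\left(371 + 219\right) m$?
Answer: $\frac{118}{83} \approx 1.4217$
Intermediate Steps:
$m = \frac{1}{415} \approx 0.0024096$
$\left(371 + 219\right) m = \left(371 + 219\right) \frac{1}{415} = 590 \cdot \frac{1}{415} = \frac{118}{83}$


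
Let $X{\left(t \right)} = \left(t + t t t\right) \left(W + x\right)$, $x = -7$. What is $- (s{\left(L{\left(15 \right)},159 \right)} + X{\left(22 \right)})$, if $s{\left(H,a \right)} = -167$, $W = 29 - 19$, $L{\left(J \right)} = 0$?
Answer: $-31843$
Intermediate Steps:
$W = 10$
$X{\left(t \right)} = 3 t + 3 t^{3}$ ($X{\left(t \right)} = \left(t + t t t\right) \left(10 - 7\right) = \left(t + t^{2} t\right) 3 = \left(t + t^{3}\right) 3 = 3 t + 3 t^{3}$)
$- (s{\left(L{\left(15 \right)},159 \right)} + X{\left(22 \right)}) = - (-167 + 3 \cdot 22 \left(1 + 22^{2}\right)) = - (-167 + 3 \cdot 22 \left(1 + 484\right)) = - (-167 + 3 \cdot 22 \cdot 485) = - (-167 + 32010) = \left(-1\right) 31843 = -31843$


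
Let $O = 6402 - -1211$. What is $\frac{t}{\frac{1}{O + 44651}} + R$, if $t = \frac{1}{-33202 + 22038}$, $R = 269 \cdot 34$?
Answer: $\frac{25513420}{2791} \approx 9141.3$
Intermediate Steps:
$O = 7613$ ($O = 6402 + 1211 = 7613$)
$R = 9146$
$t = - \frac{1}{11164}$ ($t = \frac{1}{-11164} = - \frac{1}{11164} \approx -8.9574 \cdot 10^{-5}$)
$\frac{t}{\frac{1}{O + 44651}} + R = - \frac{1}{11164 \frac{1}{7613 + 44651}} + 9146 = - \frac{1}{11164 \cdot \frac{1}{52264}} + 9146 = - \frac{\frac{1}{\frac{1}{52264}}}{11164} + 9146 = \left(- \frac{1}{11164}\right) 52264 + 9146 = - \frac{13066}{2791} + 9146 = \frac{25513420}{2791}$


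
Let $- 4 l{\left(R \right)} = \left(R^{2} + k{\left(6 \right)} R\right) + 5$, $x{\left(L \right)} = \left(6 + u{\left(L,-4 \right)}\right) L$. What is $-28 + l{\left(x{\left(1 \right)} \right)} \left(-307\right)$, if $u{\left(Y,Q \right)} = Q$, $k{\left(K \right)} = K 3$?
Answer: $\frac{13703}{4} \approx 3425.8$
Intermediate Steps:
$k{\left(K \right)} = 3 K$
$x{\left(L \right)} = 2 L$ ($x{\left(L \right)} = \left(6 - 4\right) L = 2 L$)
$l{\left(R \right)} = - \frac{5}{4} - \frac{9 R}{2} - \frac{R^{2}}{4}$ ($l{\left(R \right)} = - \frac{\left(R^{2} + 3 \cdot 6 R\right) + 5}{4} = - \frac{\left(R^{2} + 18 R\right) + 5}{4} = - \frac{5 + R^{2} + 18 R}{4} = - \frac{5}{4} - \frac{9 R}{2} - \frac{R^{2}}{4}$)
$-28 + l{\left(x{\left(1 \right)} \right)} \left(-307\right) = -28 + \left(- \frac{5}{4} - \frac{9 \cdot 2 \cdot 1}{2} - \frac{\left(2 \cdot 1\right)^{2}}{4}\right) \left(-307\right) = -28 + \left(- \frac{5}{4} - 9 - \frac{2^{2}}{4}\right) \left(-307\right) = -28 + \left(- \frac{5}{4} - 9 - 1\right) \left(-307\right) = -28 - - \frac{13815}{4} = -28 + \frac{13815}{4} = \frac{13703}{4}$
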